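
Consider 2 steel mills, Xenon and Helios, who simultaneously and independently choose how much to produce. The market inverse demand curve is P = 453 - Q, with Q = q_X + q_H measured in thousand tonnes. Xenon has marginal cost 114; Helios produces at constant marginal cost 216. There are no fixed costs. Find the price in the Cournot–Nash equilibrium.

Xenon's profit: π_X = (453 - Q)q_X - (114q_X). Setting ∂π_X/∂q_X = 0: 339 - 2q_X - (q_H) = 0.
Helios's profit: π_H = (453 - Q)q_H - (216q_H). Setting ∂π_H/∂q_H = 0: 237 - 2q_H - (q_X) = 0.
Rearranging gives the reaction functions q_X = (339 - q_H)/2 and q_H = (237 - q_X)/2.
Solving the pair: q_X = 147, q_H = 45.
Total output Q = 192, so price P = 453 - 192 = 261.

261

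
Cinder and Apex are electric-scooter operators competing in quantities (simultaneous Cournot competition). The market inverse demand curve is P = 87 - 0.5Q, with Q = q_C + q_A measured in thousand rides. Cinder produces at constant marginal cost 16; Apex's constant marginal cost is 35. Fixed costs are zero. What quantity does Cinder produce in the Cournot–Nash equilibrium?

Cinder's profit: π_C = (87 - 0.5Q)q_C - (16q_C). Setting ∂π_C/∂q_C = 0: 71 - q_C - (1/2)(q_A) = 0.
Apex's first-order condition: 52 - q_A - (1/2)(q_C) = 0.
Best responses: q_C = (71 - (1/2)q_A), q_A = (52 - (1/2)q_C).
Solving the pair: q_C = 60, q_A = 22.

60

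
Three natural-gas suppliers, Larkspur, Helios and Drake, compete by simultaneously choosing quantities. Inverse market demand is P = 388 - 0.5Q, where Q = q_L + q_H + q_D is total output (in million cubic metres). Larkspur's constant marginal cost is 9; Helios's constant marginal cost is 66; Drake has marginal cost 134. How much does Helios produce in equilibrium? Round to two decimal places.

166.50

Larkspur's profit: π_L = (388 - 0.5Q)q_L - (9q_L). Setting ∂π_L/∂q_L = 0: 379 - q_L - (1/2)(q_H + q_D) = 0.
Helios's profit: π_H = (388 - 0.5Q)q_H - (66q_H). Setting ∂π_H/∂q_H = 0: 322 - q_H - (1/2)(q_L + q_D) = 0.
Drake's profit: π_D = (388 - 0.5Q)q_D - (134q_D). Setting ∂π_D/∂q_D = 0: 254 - q_D - (1/2)(q_L + q_H) = 0.
Summing all 3 equations gives 955 − 2Q = 0, hence Q = 955/2.
Back-substituting: q_L = (379 − 955/4)/(1/2) = 561/2, q_H = (322 − 955/4)/(1/2) = 333/2, q_D = (254 − 955/4)/(1/2) = 61/2.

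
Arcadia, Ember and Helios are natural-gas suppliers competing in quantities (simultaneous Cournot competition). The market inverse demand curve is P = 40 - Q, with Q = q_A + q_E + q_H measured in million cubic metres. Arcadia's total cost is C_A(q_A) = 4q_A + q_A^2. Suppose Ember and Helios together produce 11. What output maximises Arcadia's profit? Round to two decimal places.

6.25

With rivals' combined output fixed at 11, Arcadia's profit is π_A = (40 - 11 - q_A)q_A - (4q_A + q_A²) = (29 - q_A)q_A - (4q_A + q_A²).
∂π_A/∂q_A = 25 - 4q_A = 0, so q_A = 25/4.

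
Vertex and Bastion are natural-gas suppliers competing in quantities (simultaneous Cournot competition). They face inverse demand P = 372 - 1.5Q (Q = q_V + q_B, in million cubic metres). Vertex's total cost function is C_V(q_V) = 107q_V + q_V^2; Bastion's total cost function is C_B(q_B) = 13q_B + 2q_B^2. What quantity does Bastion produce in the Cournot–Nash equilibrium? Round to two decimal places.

Vertex's profit: π_V = (372 - 1.5Q)q_V - (107q_V + q_V²). Setting ∂π_V/∂q_V = 0: 265 - 5q_V - (3/2)(q_B) = 0.
Bastion's first-order condition: 359 - 7q_B - (3/2)(q_V) = 0.
Best responses: q_V = (265 - (3/2)q_B)/5, q_B = (359 - (3/2)q_V)/7.
Solving the pair: q_V = 40.1985, q_B = 42.6718.

42.67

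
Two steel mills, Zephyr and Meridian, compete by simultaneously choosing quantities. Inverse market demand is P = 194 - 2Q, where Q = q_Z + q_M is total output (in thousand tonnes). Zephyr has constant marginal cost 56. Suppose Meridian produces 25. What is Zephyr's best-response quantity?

With the rival's output fixed at 25, Zephyr's profit is π_Z = (194 - 2·25 - 2q_Z)q_Z - (56q_Z) = (144 - 2q_Z)q_Z - (56q_Z).
∂π_Z/∂q_Z = 88 - 4q_Z = 0, so q_Z = 22.

22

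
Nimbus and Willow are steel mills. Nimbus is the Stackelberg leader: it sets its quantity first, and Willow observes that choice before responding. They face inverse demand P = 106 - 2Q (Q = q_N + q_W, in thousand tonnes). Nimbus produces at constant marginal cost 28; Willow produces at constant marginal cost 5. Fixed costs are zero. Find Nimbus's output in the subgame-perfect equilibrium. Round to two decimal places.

The follower Willow best-responds to any q_N: π_W = (106 - 2Q)q_W - 5q_W.
Setting the follower's marginal profit to zero, 101 - 2q_N - 4q_W = 0, i.e. q_W = (101 - 2q_N)/4.
Nimbus substitutes q_W(q_N) into its own profit: π_N = q_N(106 - 2q_N - (101 - 2q_N)/2) - 28q_N = (111/2 - q_N)q_N - 28q_N.
Leader FOC: 55/2 - 2q_N = 0, so q_N = 55/4.
Then q_W = (101 - 2·(55/4))/4 = 147/8.

13.75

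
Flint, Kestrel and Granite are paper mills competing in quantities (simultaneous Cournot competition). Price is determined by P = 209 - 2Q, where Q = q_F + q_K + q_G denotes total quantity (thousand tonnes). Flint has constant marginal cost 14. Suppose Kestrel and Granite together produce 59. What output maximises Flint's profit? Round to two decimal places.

19.25

With rivals' combined output fixed at 59, Flint's profit is π_F = (209 - 2·59 - 2q_F)q_F - (14q_F) = (91 - 2q_F)q_F - (14q_F).
∂π_F/∂q_F = 77 - 4q_F = 0, so q_F = 77/4.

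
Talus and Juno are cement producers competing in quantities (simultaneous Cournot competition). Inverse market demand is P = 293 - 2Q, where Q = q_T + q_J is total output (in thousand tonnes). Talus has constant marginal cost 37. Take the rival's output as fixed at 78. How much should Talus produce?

With the rival's output fixed at 78, Talus's profit is π_T = (293 - 2·78 - 2q_T)q_T - (37q_T) = (137 - 2q_T)q_T - (37q_T).
∂π_T/∂q_T = 100 - 4q_T = 0, so q_T = 25.

25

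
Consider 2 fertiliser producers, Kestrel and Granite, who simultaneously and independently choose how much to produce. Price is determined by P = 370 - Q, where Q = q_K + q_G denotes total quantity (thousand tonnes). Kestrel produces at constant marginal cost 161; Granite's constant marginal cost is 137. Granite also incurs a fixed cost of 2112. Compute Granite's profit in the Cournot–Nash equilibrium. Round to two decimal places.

Kestrel's profit: π_K = (370 - Q)q_K - (161q_K). Setting ∂π_K/∂q_K = 0: 209 - 2q_K - (q_G) = 0.
Granite's first-order condition: 233 - 2q_G - (q_K) = 0.
So q_K = (209 - q_G)/2 and q_G = (233 - q_K)/2.
Substituting one into the other gives q_K = 185/3 and q_G = 257/3.
Price P = 370 - 442/3 = 668/3.
Granite's profit: (668/3 - 137)·(257/3) - 2112 = 5226.7778.

5226.78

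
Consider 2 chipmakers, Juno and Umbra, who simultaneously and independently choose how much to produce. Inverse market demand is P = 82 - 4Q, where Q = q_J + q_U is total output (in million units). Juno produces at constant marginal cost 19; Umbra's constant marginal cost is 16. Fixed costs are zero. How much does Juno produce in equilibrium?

5

Juno's profit: π_J = (82 - 4Q)q_J - (19q_J). Setting ∂π_J/∂q_J = 0: 63 - 8q_J - 4(q_U) = 0.
Umbra's profit: π_U = (82 - 4Q)q_U - (16q_U). Setting ∂π_U/∂q_U = 0: 66 - 8q_U - 4(q_J) = 0.
Best responses: q_J = (63 - 4q_U)/8, q_U = (66 - 4q_J)/8.
Solving the pair: q_J = 5, q_U = 23/4.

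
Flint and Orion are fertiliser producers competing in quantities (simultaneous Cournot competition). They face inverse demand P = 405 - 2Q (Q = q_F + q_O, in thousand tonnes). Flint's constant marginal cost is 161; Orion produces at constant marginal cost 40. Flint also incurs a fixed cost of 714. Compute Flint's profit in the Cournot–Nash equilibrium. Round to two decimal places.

Flint's profit: π_F = (405 - 2Q)q_F - (161q_F). Setting ∂π_F/∂q_F = 0: 244 - 4q_F - 2(q_O) = 0.
Orion's first-order condition: 365 - 4q_O - 2(q_F) = 0.
Best responses: q_F = (244 - 2q_O)/4, q_O = (365 - 2q_F)/4.
Solving the pair: q_F = 41/2, q_O = 81.
Price P = 405 - 2·(203/2) = 202.
Flint's profit: (202 - 161)·(41/2) - 714 = 253/2.

126.50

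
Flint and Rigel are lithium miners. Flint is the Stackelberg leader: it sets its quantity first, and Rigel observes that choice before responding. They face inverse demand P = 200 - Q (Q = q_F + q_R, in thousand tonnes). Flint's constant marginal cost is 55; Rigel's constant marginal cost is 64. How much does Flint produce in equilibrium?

77

The follower Rigel best-responds to any q_F: π_R = (200 - Q)q_R - 64q_R.
Follower FOC: 136 - q_F - 2q_R = 0, so q_R(q_F) = (136 - q_F)/2.
The leader anticipates this reaction. Substituting into P = 200 - Q gives P = 132 - (1/2)q_F, so π_F = (132 - (1/2)q_F)q_F - 55q_F.
Leader FOC: 77 - q_F = 0, so q_F = 77.
Then q_R = (136 - 77)/2 = 59/2.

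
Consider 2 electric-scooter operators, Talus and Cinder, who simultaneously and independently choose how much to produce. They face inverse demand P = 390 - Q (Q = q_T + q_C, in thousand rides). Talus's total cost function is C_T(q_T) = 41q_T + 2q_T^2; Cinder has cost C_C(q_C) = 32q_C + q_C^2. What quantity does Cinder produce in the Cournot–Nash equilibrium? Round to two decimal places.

Talus's profit: π_T = (390 - Q)q_T - (41q_T + 2q_T²). Setting ∂π_T/∂q_T = 0: 349 - 6q_T - (q_C) = 0.
Cinder's first-order condition: 358 - 4q_C - (q_T) = 0.
Best responses: q_T = (349 - q_C)/6, q_C = (358 - q_T)/4.
Substituting one into the other gives q_T = 1038/23 and q_C = 1799/23.

78.22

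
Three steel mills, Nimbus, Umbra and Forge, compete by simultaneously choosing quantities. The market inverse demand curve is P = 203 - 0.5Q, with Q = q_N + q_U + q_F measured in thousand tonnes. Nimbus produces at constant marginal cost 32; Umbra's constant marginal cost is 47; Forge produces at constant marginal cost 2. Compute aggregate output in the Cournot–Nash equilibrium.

264

Nimbus's profit: π_N = (203 - 0.5Q)q_N - (32q_N). Setting ∂π_N/∂q_N = 0: 171 - q_N - (1/2)(q_U + q_F) = 0.
Umbra's profit: π_U = (203 - 0.5Q)q_U - (47q_U). Setting ∂π_U/∂q_U = 0: 156 - q_U - (1/2)(q_N + q_F) = 0.
Forge's profit: π_F = (203 - 0.5Q)q_F - (2q_F). Setting ∂π_F/∂q_F = 0: 201 - q_F - (1/2)(q_N + q_U) = 0.
Summing all 3 equations gives 528 − 2Q = 0, hence Q = 264.
Back-substituting: q_N = (171 − 132)/(1/2) = 78, q_U = (156 − 132)/(1/2) = 48, q_F = (201 − 132)/(1/2) = 138.
Total output Q = 78 + 48 + 138 = 264.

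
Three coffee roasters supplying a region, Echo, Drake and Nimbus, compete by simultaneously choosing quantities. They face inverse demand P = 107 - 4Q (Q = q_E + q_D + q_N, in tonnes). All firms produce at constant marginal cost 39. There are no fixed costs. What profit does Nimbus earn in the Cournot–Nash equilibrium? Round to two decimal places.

A representative firm's profit is π_i = q_i(107 - 4Q) - 39q_i.
First-order condition (treating rivals' output as given): 68 - 8q_i - 4·Σ_{j≠i} q_j = 0.
By symmetry each firm produces the same amount; substituting Σ_{j≠i} q_j = 2q_i yields q_i = 68/16 = 17/4.
Price P = 107 - 4·(51/4) = 56.
Nimbus's profit: (56 - 39)·(17/4) = 289/4.

72.25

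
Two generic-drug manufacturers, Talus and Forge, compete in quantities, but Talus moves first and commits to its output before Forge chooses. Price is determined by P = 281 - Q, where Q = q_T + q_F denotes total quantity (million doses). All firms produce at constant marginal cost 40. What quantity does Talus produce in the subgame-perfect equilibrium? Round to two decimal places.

120.50

Solve by backward induction. Given q_T, the follower Forge maximises π_F = (281 - q_T - q_F)q_F - 40q_F.
Setting the follower's marginal profit to zero, 241 - q_T - 2q_F = 0, i.e. q_F = (241 - q_T)/2.
The leader anticipates this reaction. Substituting into P = 281 - Q gives P = 321/2 - (1/2)q_T, so π_T = (321/2 - (1/2)q_T)q_T - 40q_T.
Maximising: ∂π_T/∂q_T = 241/2 - q_T = 0, giving q_T = 241/2.
Then q_F = (241 - 241/2)/2 = 241/4.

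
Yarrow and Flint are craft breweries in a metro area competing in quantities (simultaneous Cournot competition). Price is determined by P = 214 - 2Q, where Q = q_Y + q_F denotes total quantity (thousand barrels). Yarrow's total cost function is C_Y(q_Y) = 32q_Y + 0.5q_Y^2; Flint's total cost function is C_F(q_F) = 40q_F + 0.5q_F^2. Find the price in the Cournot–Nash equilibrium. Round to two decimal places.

112.29

Yarrow's profit: π_Y = (214 - 2Q)q_Y - (32q_Y + (1/2)q_Y²). Setting ∂π_Y/∂q_Y = 0: 182 - 5q_Y - 2(q_F) = 0.
Flint's profit: π_F = (214 - 2Q)q_F - (40q_F + (1/2)q_F²). Setting ∂π_F/∂q_F = 0: 174 - 5q_F - 2(q_Y) = 0.
Rearranging gives the reaction functions q_Y = (182 - 2q_F)/5 and q_F = (174 - 2q_Y)/5.
Solving the pair: q_Y = 562/21, q_F = 506/21.
Total output Q = 356/7, so price P = 214 - 2·(356/7) = 786/7.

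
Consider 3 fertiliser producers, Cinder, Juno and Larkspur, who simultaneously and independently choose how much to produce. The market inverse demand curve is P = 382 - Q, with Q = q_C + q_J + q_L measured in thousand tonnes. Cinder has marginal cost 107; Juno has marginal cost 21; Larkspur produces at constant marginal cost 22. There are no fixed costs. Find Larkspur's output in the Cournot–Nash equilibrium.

111

Cinder's profit: π_C = (382 - Q)q_C - (107q_C). Setting ∂π_C/∂q_C = 0: 275 - 2q_C - (q_J + q_L) = 0.
Juno's profit: π_J = (382 - Q)q_J - (21q_J). Setting ∂π_J/∂q_J = 0: 361 - 2q_J - (q_C + q_L) = 0.
Larkspur's first-order condition: 360 - 2q_L - (q_C + q_J) = 0.
Summing all 3 equations gives 996 − 4Q = 0, hence Q = 249.
Back-substituting: q_C = (275 − 249) = 26, q_J = (361 − 249) = 112, q_L = (360 − 249) = 111.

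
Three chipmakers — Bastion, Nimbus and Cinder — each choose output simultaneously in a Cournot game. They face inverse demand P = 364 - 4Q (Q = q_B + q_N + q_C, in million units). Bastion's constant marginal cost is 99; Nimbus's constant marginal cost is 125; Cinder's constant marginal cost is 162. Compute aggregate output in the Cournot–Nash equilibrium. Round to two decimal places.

44.13

Bastion's profit: π_B = (364 - 4Q)q_B - (99q_B). Setting ∂π_B/∂q_B = 0: 265 - 8q_B - 4(q_N + q_C) = 0.
Nimbus's profit: π_N = (364 - 4Q)q_N - (125q_N). Setting ∂π_N/∂q_N = 0: 239 - 8q_N - 4(q_B + q_C) = 0.
Cinder's profit: π_C = (364 - 4Q)q_C - (162q_C). Setting ∂π_C/∂q_C = 0: 202 - 8q_C - 4(q_B + q_N) = 0.
Summing all 3 equations gives 706 − 16Q = 0, hence Q = 353/8.
Back-substituting: q_B = (265 − 353/2)/4 = 177/8, q_N = (239 − 353/2)/4 = 125/8, q_C = (202 − 353/2)/4 = 51/8.
Total output Q = 177/8 + 125/8 + 51/8 = 353/8.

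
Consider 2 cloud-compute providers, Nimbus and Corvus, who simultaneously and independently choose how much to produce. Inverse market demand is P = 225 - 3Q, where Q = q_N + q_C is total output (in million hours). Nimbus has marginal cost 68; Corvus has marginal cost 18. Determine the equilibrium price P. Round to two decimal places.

Nimbus's profit: π_N = (225 - 3Q)q_N - (68q_N). Setting ∂π_N/∂q_N = 0: 157 - 6q_N - 3(q_C) = 0.
Corvus's profit: π_C = (225 - 3Q)q_C - (18q_C). Setting ∂π_C/∂q_C = 0: 207 - 6q_C - 3(q_N) = 0.
So q_N = (157 - 3q_C)/6 and q_C = (207 - 3q_N)/6.
Substituting one into the other gives q_N = 107/9 and q_C = 257/9.
Total output Q = 364/9, so price P = 225 - 3·(364/9) = 311/3.

103.67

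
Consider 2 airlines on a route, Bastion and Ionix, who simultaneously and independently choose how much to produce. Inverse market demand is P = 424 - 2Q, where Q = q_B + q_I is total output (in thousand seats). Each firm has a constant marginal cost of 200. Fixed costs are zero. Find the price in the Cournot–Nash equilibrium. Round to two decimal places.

Each firm earns π_i = (424 - 2Q)q_i - 200q_i.
Setting ∂π_i/∂q_i = 0 with rivals' quantities fixed: 224 - 4q_i - 2q_j = 0.
With identical firms every q_j equals q_i, so q_j = q_i and 224 = 6q_i, giving q_i = 112/3.
Total output Q = 224/3, so price P = 424 - 2·(224/3) = 824/3.

274.67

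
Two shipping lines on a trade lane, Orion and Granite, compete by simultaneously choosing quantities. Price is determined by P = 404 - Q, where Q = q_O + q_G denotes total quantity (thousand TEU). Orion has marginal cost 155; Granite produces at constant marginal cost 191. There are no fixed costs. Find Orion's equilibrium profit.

Orion's profit: π_O = (404 - Q)q_O - (155q_O). Setting ∂π_O/∂q_O = 0: 249 - 2q_O - (q_G) = 0.
Granite's first-order condition: 213 - 2q_G - (q_O) = 0.
Rearranging gives the reaction functions q_O = (249 - q_G)/2 and q_G = (213 - q_O)/2.
Substituting one into the other gives q_O = 95 and q_G = 59.
Price P = 404 - 154 = 250.
Orion's profit: (250 - 155)·95 = 9025.

9025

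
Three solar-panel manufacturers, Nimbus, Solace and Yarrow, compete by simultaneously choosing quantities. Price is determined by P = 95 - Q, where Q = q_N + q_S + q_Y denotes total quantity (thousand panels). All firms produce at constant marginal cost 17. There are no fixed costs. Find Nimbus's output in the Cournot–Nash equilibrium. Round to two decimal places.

A representative firm's profit is π_i = q_i(95 - Q) - 17q_i.
First-order condition (treating rivals' output as given): 78 - 2q_i - Σ_{j≠i} q_j = 0.
With identical firms every q_j equals q_i, so Σ_{j≠i} q_j = 2q_i and 78 = 4q_i, giving q_i = 39/2.

19.50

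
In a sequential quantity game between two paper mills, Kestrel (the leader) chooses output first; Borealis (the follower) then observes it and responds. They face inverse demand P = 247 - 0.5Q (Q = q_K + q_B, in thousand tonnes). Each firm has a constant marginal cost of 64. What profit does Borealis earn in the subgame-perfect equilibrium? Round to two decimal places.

4186.13

The follower Borealis best-responds to any q_K: π_B = (247 - 0.5Q)q_B - 64q_B.
∂π_B/∂q_B = 183 - (1/2)q_K - q_B = 0 gives the reaction function q_B = (183 - (1/2)q_K).
Kestrel substitutes q_B(q_K) into its own profit: π_K = q_K(247 - (1/2)q_K - (183 - (1/2)q_K)/2) - 64q_K = (311/2 - (1/4)q_K)q_K - 64q_K.
Maximising: ∂π_K/∂q_K = 183/2 - (1/2)q_K = 0, giving q_K = 183.
Then q_B = (183 - (1/2)·183) = 183/2.
Price P = 247 - (1/2)·(549/2) = 439/4.
Borealis's profit: (439/4 - 64)·(183/2) = 4186.1250.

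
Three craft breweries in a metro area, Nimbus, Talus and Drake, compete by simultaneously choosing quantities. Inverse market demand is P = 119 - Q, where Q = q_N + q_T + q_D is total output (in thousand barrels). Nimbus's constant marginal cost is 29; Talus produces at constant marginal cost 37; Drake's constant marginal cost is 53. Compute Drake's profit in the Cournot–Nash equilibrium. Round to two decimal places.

42.25

Nimbus's profit: π_N = (119 - Q)q_N - (29q_N). Setting ∂π_N/∂q_N = 0: 90 - 2q_N - (q_T + q_D) = 0.
Talus's profit: π_T = (119 - Q)q_T - (37q_T). Setting ∂π_T/∂q_T = 0: 82 - 2q_T - (q_N + q_D) = 0.
Drake's profit: π_D = (119 - Q)q_D - (53q_D). Setting ∂π_D/∂q_D = 0: 66 - 2q_D - (q_N + q_T) = 0.
Adding the 3 conditions: 238 − 2Q − 2Q = 0, i.e. Q = 119/2.
Back-substituting: q_N = (90 − 119/2) = 61/2, q_T = (82 − 119/2) = 45/2, q_D = (66 − 119/2) = 13/2.
Price P = 119 - 119/2 = 119/2.
Drake's profit: (119/2 - 53)·(13/2) = 169/4.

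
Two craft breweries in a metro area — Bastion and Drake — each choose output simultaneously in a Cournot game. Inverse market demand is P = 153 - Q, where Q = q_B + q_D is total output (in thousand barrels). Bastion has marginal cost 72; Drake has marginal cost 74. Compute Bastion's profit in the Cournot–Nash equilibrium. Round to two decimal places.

Bastion's profit: π_B = (153 - Q)q_B - (72q_B). Setting ∂π_B/∂q_B = 0: 81 - 2q_B - (q_D) = 0.
Drake's profit: π_D = (153 - Q)q_D - (74q_D). Setting ∂π_D/∂q_D = 0: 79 - 2q_D - (q_B) = 0.
Rearranging gives the reaction functions q_B = (81 - q_D)/2 and q_D = (79 - q_B)/2.
Substituting one into the other gives q_B = 83/3 and q_D = 77/3.
Price P = 153 - 160/3 = 299/3.
Bastion's profit: (299/3 - 72)·(83/3) = 765.4444.

765.44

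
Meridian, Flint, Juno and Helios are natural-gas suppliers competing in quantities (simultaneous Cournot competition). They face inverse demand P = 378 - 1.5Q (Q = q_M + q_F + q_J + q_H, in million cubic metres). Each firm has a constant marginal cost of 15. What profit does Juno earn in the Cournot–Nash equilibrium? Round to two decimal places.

3513.84

Each firm earns π_i = (378 - 1.5Q)q_i - 15q_i.
Setting ∂π_i/∂q_i = 0 with rivals' quantities fixed: 363 - 3q_i - (3/2)·Σ_{j≠i} q_j = 0.
With identical firms every q_j equals q_i, so Σ_{j≠i} q_j = 3q_i and 363 = (15/2)q_i, giving q_i = 242/5.
Price P = 378 - (3/2)·(968/5) = 438/5.
Juno's profit: (438/5 - 15)·(242/5) = 3513.8400.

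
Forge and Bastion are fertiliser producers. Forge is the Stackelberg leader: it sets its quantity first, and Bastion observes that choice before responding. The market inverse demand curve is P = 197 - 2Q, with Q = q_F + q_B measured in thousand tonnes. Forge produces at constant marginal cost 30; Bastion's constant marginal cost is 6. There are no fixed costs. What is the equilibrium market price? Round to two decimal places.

The follower Bastion best-responds to any q_F: π_B = (197 - 2Q)q_B - 6q_B.
Follower FOC: 191 - 2q_F - 4q_B = 0, so q_B(q_F) = (191 - 2q_F)/4.
Forge substitutes q_B(q_F) into its own profit: π_F = q_F(197 - 2q_F - (191 - 2q_F)/2) - 30q_F = (203/2 - q_F)q_F - 30q_F.
The leader's first-order condition 143/2 - 2q_F = 0 yields q_F = 143/4.
Then q_B = (191 - 2·(143/4))/4 = 239/8.
Total output Q = 525/8, so price P = 197 - 2·(525/8) = 263/4.

65.75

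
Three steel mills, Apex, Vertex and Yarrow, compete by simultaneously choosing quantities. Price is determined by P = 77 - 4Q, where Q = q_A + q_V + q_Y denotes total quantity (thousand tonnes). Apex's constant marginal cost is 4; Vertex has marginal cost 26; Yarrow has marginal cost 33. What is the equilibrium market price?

Apex's profit: π_A = (77 - 4Q)q_A - (4q_A). Setting ∂π_A/∂q_A = 0: 73 - 8q_A - 4(q_V + q_Y) = 0.
Vertex's first-order condition: 51 - 8q_V - 4(q_A + q_Y) = 0.
Yarrow's profit: π_Y = (77 - 4Q)q_Y - (33q_Y). Setting ∂π_Y/∂q_Y = 0: 44 - 8q_Y - 4(q_A + q_V) = 0.
Summing all 3 equations gives 168 − 16Q = 0, hence Q = 21/2.
Back-substituting: q_A = (73 − 42)/4 = 31/4, q_V = (51 − 42)/4 = 9/4, q_Y = (44 − 42)/4 = 1/2.
Total output Q = 21/2, so price P = 77 - 4·(21/2) = 35.

35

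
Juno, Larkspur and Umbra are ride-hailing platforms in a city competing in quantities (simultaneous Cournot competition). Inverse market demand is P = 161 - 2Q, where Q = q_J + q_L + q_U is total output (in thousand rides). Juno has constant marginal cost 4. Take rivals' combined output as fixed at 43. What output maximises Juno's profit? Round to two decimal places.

17.75

With rivals' combined output fixed at 43, Juno's profit is π_J = (161 - 2·43 - 2q_J)q_J - (4q_J) = (75 - 2q_J)q_J - (4q_J).
∂π_J/∂q_J = 71 - 4q_J = 0, so q_J = 71/4.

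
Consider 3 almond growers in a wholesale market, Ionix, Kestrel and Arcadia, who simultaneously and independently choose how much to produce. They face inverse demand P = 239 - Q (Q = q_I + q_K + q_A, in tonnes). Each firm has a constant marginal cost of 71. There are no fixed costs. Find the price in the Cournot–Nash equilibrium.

Each firm earns π_i = (239 - Q)q_i - 71q_i.
First-order condition (treating rivals' output as given): 168 - 2q_i - Σ_{j≠i} q_j = 0.
By symmetry each firm produces the same amount; substituting Σ_{j≠i} q_j = 2q_i yields q_i = 168/4 = 42.
Total output Q = 126, so price P = 239 - 126 = 113.

113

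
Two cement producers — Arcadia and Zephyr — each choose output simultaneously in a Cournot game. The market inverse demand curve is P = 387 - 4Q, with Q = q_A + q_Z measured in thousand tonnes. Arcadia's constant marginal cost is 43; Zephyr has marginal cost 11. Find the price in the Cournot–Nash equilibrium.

Arcadia's profit: π_A = (387 - 4Q)q_A - (43q_A). Setting ∂π_A/∂q_A = 0: 344 - 8q_A - 4(q_Z) = 0.
Zephyr's profit: π_Z = (387 - 4Q)q_Z - (11q_Z). Setting ∂π_Z/∂q_Z = 0: 376 - 8q_Z - 4(q_A) = 0.
So q_A = (344 - 4q_Z)/8 and q_Z = (376 - 4q_A)/8.
Substituting one into the other gives q_A = 26 and q_Z = 34.
Total output Q = 60, so price P = 387 - 4·60 = 147.

147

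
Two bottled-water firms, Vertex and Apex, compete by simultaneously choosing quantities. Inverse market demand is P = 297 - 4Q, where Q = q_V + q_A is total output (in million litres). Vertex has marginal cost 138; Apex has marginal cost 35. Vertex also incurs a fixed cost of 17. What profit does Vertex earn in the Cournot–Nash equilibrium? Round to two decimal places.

70.11

Vertex's profit: π_V = (297 - 4Q)q_V - (138q_V). Setting ∂π_V/∂q_V = 0: 159 - 8q_V - 4(q_A) = 0.
Apex's profit: π_A = (297 - 4Q)q_A - (35q_A). Setting ∂π_A/∂q_A = 0: 262 - 8q_A - 4(q_V) = 0.
So q_V = (159 - 4q_A)/8 and q_A = (262 - 4q_V)/8.
Solving the pair: q_V = 14/3, q_A = 365/12.
Price P = 297 - 4·(421/12) = 470/3.
Vertex's profit: (470/3 - 138)·(14/3) - 17 = 631/9.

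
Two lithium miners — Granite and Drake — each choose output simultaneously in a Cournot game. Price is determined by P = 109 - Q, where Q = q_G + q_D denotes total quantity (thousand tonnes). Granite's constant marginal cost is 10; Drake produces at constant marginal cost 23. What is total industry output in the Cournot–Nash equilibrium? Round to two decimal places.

Granite's profit: π_G = (109 - Q)q_G - (10q_G). Setting ∂π_G/∂q_G = 0: 99 - 2q_G - (q_D) = 0.
Drake's profit: π_D = (109 - Q)q_D - (23q_D). Setting ∂π_D/∂q_D = 0: 86 - 2q_D - (q_G) = 0.
So q_G = (99 - q_D)/2 and q_D = (86 - q_G)/2.
Substituting one into the other gives q_G = 112/3 and q_D = 73/3.
Total output Q = 112/3 + 73/3 = 185/3.

61.67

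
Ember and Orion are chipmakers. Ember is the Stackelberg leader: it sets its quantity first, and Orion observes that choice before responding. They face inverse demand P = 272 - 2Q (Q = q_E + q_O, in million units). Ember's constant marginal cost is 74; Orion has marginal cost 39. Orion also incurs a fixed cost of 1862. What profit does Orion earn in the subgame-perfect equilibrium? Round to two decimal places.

1007.03

Solve by backward induction. Given q_E, the follower Orion maximises π_O = (272 - 2q_E - 2q_O)q_O - 39q_O.
∂π_O/∂q_O = 233 - 2q_E - 4q_O = 0 gives the reaction function q_O = (233 - 2q_E)/4.
Ember substitutes q_O(q_E) into its own profit: π_E = q_E(272 - 2q_E - (233 - 2q_E)/2) - 74q_E = (311/2 - q_E)q_E - 74q_E.
The leader's first-order condition 163/2 - 2q_E = 0 yields q_E = 163/4.
Then q_O = (233 - 2·(163/4))/4 = 303/8.
Price P = 272 - 2·(629/8) = 459/4.
Orion's profit: (459/4 - 39)·(303/8) - 1862 = 1007.0313.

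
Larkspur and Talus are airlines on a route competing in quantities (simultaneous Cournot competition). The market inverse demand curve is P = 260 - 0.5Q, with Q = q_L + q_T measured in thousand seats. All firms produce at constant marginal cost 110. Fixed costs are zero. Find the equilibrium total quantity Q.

Each firm earns π_i = (260 - 0.5Q)q_i - 110q_i.
First-order condition (treating rivals' output as given): 150 - q_i - (1/2)q_j = 0.
By symmetry each firm produces the same amount; substituting q_j = q_i yields q_i = 150/(3/2) = 100.
Total output Q = 100 + 100 = 200.

200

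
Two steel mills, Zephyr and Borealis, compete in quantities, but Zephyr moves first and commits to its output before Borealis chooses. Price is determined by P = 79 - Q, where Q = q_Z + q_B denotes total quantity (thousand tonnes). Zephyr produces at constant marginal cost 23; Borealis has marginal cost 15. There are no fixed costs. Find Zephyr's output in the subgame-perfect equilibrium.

24

The follower Borealis best-responds to any q_Z: π_B = (79 - Q)q_B - 15q_B.
Follower FOC: 64 - q_Z - 2q_B = 0, so q_B(q_Z) = (64 - q_Z)/2.
The leader anticipates this reaction. Substituting into P = 79 - Q gives P = 47 - (1/2)q_Z, so π_Z = (47 - (1/2)q_Z)q_Z - 23q_Z.
Maximising: ∂π_Z/∂q_Z = 24 - q_Z = 0, giving q_Z = 24.
Then q_B = (64 - 24)/2 = 20.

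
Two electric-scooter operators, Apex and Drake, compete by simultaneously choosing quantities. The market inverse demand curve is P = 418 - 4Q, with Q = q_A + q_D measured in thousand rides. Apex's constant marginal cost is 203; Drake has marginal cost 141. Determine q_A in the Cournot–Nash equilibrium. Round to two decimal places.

Apex's profit: π_A = (418 - 4Q)q_A - (203q_A). Setting ∂π_A/∂q_A = 0: 215 - 8q_A - 4(q_D) = 0.
Drake's profit: π_D = (418 - 4Q)q_D - (141q_D). Setting ∂π_D/∂q_D = 0: 277 - 8q_D - 4(q_A) = 0.
Best responses: q_A = (215 - 4q_D)/8, q_D = (277 - 4q_A)/8.
Substituting one into the other gives q_A = 51/4 and q_D = 113/4.

12.75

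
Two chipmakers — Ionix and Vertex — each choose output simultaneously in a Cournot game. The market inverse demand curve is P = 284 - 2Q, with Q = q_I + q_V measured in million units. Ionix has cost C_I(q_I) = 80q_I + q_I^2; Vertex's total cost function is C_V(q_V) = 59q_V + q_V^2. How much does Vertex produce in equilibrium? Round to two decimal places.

Ionix's profit: π_I = (284 - 2Q)q_I - (80q_I + q_I²). Setting ∂π_I/∂q_I = 0: 204 - 6q_I - 2(q_V) = 0.
Vertex's first-order condition: 225 - 6q_V - 2(q_I) = 0.
So q_I = (204 - 2q_V)/6 and q_V = (225 - 2q_I)/6.
Solving the pair: q_I = 387/16, q_V = 471/16.

29.44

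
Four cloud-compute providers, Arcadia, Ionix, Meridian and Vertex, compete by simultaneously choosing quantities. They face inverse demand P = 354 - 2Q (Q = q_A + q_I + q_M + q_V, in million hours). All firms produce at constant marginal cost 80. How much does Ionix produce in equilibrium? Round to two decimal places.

A representative firm's profit is π_i = q_i(354 - 2Q) - 80q_i.
Setting ∂π_i/∂q_i = 0 with rivals' quantities fixed: 274 - 4q_i - 2·Σ_{j≠i} q_j = 0.
By symmetry each firm produces the same amount; substituting Σ_{j≠i} q_j = 3q_i yields q_i = 274/10 = 137/5.

27.40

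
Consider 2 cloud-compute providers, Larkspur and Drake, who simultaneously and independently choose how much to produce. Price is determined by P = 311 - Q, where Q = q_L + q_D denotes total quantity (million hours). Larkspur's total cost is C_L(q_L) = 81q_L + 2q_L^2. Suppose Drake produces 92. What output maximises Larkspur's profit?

23

With the rival's output fixed at 92, Larkspur's profit is π_L = (311 - 92 - q_L)q_L - (81q_L + 2q_L²) = (219 - q_L)q_L - (81q_L + 2q_L²).
∂π_L/∂q_L = 138 - 6q_L = 0, so q_L = 23.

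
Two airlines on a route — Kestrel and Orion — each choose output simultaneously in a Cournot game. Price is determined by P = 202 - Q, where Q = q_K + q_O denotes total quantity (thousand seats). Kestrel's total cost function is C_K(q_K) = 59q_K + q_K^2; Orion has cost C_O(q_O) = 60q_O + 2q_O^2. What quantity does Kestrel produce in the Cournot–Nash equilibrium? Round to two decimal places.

Kestrel's profit: π_K = (202 - Q)q_K - (59q_K + q_K²). Setting ∂π_K/∂q_K = 0: 143 - 4q_K - (q_O) = 0.
Orion's profit: π_O = (202 - Q)q_O - (60q_O + 2q_O²). Setting ∂π_O/∂q_O = 0: 142 - 6q_O - (q_K) = 0.
Rearranging gives the reaction functions q_K = (143 - q_O)/4 and q_O = (142 - q_K)/6.
Substituting one into the other gives q_K = 716/23 and q_O = 425/23.

31.13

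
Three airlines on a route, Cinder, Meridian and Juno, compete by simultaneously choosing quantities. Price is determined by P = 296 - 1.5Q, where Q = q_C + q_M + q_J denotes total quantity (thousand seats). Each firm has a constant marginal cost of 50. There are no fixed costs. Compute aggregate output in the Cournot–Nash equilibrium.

A representative firm's profit is π_i = q_i(296 - 1.5Q) - 50q_i.
Setting ∂π_i/∂q_i = 0 with rivals' quantities fixed: 246 - 3q_i - (3/2)·Σ_{j≠i} q_j = 0.
With identical firms every q_j equals q_i, so Σ_{j≠i} q_j = 2q_i and 246 = 6q_i, giving q_i = 41.
Total output Q = 41 + 41 + 41 = 123.

123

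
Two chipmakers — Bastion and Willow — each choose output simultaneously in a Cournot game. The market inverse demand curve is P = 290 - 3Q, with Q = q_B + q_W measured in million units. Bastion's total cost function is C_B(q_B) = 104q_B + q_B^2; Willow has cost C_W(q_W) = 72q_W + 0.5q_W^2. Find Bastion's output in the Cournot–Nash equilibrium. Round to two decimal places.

13.79

Bastion's profit: π_B = (290 - 3Q)q_B - (104q_B + q_B²). Setting ∂π_B/∂q_B = 0: 186 - 8q_B - 3(q_W) = 0.
Willow's first-order condition: 218 - 7q_W - 3(q_B) = 0.
Rearranging gives the reaction functions q_B = (186 - 3q_W)/8 and q_W = (218 - 3q_B)/7.
Substituting one into the other gives q_B = 648/47 and q_W = 1186/47.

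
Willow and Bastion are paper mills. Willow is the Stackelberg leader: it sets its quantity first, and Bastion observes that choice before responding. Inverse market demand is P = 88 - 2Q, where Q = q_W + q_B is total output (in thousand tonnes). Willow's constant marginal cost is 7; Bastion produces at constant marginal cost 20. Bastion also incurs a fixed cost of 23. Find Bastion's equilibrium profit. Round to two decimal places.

Solve by backward induction. Given q_W, the follower Bastion maximises π_B = (88 - 2q_W - 2q_B)q_B - 20q_B.
Follower FOC: 68 - 2q_W - 4q_B = 0, so q_B(q_W) = (68 - 2q_W)/4.
Willow substitutes q_B(q_W) into its own profit: π_W = q_W(88 - 2q_W - (68 - 2q_W)/2) - 7q_W = (54 - q_W)q_W - 7q_W.
The leader's first-order condition 47 - 2q_W = 0 yields q_W = 47/2.
Then q_B = (68 - 2·(47/2))/4 = 21/4.
Price P = 88 - 2·(115/4) = 61/2.
Bastion's profit: (61/2 - 20)·(21/4) - 23 = 257/8.

32.13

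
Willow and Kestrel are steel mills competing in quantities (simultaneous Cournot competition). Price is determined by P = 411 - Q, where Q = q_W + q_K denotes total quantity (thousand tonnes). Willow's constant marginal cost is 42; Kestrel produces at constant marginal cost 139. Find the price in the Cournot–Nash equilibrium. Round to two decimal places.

Willow's profit: π_W = (411 - Q)q_W - (42q_W). Setting ∂π_W/∂q_W = 0: 369 - 2q_W - (q_K) = 0.
Kestrel's first-order condition: 272 - 2q_K - (q_W) = 0.
So q_W = (369 - q_K)/2 and q_K = (272 - q_W)/2.
Solving the pair: q_W = 466/3, q_K = 175/3.
Total output Q = 641/3, so price P = 411 - 641/3 = 592/3.

197.33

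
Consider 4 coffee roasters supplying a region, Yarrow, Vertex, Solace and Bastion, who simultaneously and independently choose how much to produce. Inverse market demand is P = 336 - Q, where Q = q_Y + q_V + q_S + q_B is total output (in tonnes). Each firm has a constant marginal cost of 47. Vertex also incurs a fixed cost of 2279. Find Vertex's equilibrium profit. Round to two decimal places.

1061.84

A representative firm's profit is π_i = q_i(336 - Q) - 47q_i.
First-order condition (treating rivals' output as given): 289 - 2q_i - Σ_{j≠i} q_j = 0.
By symmetry each firm produces the same amount; substituting Σ_{j≠i} q_j = 3q_i yields q_i = 289/5.
Price P = 336 - 1156/5 = 524/5.
Vertex's profit: (524/5 - 47)·(289/5) - 2279 = 1061.8400.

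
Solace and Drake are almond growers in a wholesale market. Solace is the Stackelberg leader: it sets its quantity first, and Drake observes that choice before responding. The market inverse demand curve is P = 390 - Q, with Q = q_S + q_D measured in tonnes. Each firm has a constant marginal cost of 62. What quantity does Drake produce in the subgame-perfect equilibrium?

Solve by backward induction. Given q_S, the follower Drake maximises π_D = (390 - q_S - q_D)q_D - 62q_D.
Setting the follower's marginal profit to zero, 328 - q_S - 2q_D = 0, i.e. q_D = (328 - q_S)/2.
The leader anticipates this reaction. Substituting into P = 390 - Q gives P = 226 - (1/2)q_S, so π_S = (226 - (1/2)q_S)q_S - 62q_S.
Maximising: ∂π_S/∂q_S = 164 - q_S = 0, giving q_S = 164.
Then q_D = (328 - 164)/2 = 82.

82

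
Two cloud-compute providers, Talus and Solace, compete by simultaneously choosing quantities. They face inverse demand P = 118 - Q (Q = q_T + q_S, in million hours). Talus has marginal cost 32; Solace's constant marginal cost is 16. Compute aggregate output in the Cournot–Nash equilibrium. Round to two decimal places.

Talus's profit: π_T = (118 - Q)q_T - (32q_T). Setting ∂π_T/∂q_T = 0: 86 - 2q_T - (q_S) = 0.
Solace's profit: π_S = (118 - Q)q_S - (16q_S). Setting ∂π_S/∂q_S = 0: 102 - 2q_S - (q_T) = 0.
Best responses: q_T = (86 - q_S)/2, q_S = (102 - q_T)/2.
Solving the pair: q_T = 70/3, q_S = 118/3.
Total output Q = 70/3 + 118/3 = 188/3.

62.67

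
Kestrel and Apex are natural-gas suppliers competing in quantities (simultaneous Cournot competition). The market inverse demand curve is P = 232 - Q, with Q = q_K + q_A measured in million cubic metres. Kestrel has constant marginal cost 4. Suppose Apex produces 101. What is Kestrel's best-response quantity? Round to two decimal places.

With the rival's output fixed at 101, Kestrel's profit is π_K = (232 - 101 - q_K)q_K - (4q_K) = (131 - q_K)q_K - (4q_K).
∂π_K/∂q_K = 127 - 2q_K = 0, so q_K = 127/2.

63.50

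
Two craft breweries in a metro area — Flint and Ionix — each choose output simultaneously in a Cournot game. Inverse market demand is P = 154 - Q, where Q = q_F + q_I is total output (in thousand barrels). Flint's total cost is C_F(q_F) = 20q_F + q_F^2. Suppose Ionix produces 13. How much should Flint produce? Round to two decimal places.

30.25

With the rival's output fixed at 13, Flint's profit is π_F = (154 - 13 - q_F)q_F - (20q_F + q_F²) = (141 - q_F)q_F - (20q_F + q_F²).
∂π_F/∂q_F = 121 - 4q_F = 0, so q_F = 121/4.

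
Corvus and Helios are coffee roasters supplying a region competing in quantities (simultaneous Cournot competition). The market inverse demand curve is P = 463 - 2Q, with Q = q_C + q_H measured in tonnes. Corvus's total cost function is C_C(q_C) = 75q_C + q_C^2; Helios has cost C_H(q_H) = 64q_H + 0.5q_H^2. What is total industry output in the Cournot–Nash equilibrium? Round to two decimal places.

Corvus's profit: π_C = (463 - 2Q)q_C - (75q_C + q_C²). Setting ∂π_C/∂q_C = 0: 388 - 6q_C - 2(q_H) = 0.
Helios's first-order condition: 399 - 5q_H - 2(q_C) = 0.
Rearranging gives the reaction functions q_C = (388 - 2q_H)/6 and q_H = (399 - 2q_C)/5.
Substituting one into the other gives q_C = 571/13 and q_H = 809/13.
Total output Q = 571/13 + 809/13 = 1380/13.

106.15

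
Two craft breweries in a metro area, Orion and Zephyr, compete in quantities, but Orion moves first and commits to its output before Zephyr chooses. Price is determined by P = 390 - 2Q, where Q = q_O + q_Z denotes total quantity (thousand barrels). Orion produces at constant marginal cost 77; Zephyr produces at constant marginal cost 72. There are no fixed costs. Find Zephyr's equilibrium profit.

3362

Solve by backward induction. Given q_O, the follower Zephyr maximises π_Z = (390 - 2q_O - 2q_Z)q_Z - 72q_Z.
∂π_Z/∂q_Z = 318 - 2q_O - 4q_Z = 0 gives the reaction function q_Z = (318 - 2q_O)/4.
The leader anticipates this reaction. Substituting into P = 390 - 2Q gives P = 231 - q_O, so π_O = (231 - q_O)q_O - 77q_O.
The leader's first-order condition 154 - 2q_O = 0 yields q_O = 77.
Then q_Z = (318 - 2·77)/4 = 41.
Price P = 390 - 2·118 = 154.
Zephyr's profit: (154 - 72)·41 = 3362.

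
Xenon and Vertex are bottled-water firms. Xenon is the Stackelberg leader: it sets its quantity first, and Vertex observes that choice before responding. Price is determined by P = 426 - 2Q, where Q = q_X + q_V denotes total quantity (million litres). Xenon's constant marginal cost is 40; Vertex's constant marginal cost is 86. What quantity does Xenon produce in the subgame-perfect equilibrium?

The follower Vertex best-responds to any q_X: π_V = (426 - 2Q)q_V - 86q_V.
∂π_V/∂q_V = 340 - 2q_X - 4q_V = 0 gives the reaction function q_V = (340 - 2q_X)/4.
Xenon substitutes q_V(q_X) into its own profit: π_X = q_X(426 - 2q_X - (340 - 2q_X)/2) - 40q_X = (256 - q_X)q_X - 40q_X.
Leader FOC: 216 - 2q_X = 0, so q_X = 108.
Then q_V = (340 - 2·108)/4 = 31.

108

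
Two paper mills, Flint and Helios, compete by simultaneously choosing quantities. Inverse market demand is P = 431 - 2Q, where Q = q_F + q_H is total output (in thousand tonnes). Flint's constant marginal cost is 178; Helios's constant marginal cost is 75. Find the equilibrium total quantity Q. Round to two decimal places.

101.50

Flint's profit: π_F = (431 - 2Q)q_F - (178q_F). Setting ∂π_F/∂q_F = 0: 253 - 4q_F - 2(q_H) = 0.
Helios's profit: π_H = (431 - 2Q)q_H - (75q_H). Setting ∂π_H/∂q_H = 0: 356 - 4q_H - 2(q_F) = 0.
Rearranging gives the reaction functions q_F = (253 - 2q_H)/4 and q_H = (356 - 2q_F)/4.
Substituting one into the other gives q_F = 25 and q_H = 153/2.
Total output Q = 25 + 153/2 = 203/2.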